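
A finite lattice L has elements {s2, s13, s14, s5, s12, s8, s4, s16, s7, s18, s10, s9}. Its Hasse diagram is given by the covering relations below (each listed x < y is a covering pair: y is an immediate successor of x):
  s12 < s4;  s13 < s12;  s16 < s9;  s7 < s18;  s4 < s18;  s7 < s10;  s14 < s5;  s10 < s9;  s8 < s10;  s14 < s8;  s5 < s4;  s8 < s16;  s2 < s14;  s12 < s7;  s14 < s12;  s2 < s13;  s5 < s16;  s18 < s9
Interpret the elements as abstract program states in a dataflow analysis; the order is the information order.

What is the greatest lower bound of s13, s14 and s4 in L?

Common lower bounds of {s13, s14, s4}: s2.
The greatest among these is s2.

s2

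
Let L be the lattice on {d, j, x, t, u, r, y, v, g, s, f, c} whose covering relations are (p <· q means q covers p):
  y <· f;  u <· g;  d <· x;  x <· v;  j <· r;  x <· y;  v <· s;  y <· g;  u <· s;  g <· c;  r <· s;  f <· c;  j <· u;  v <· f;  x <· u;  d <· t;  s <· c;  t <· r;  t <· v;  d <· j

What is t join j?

r

Common upper bounds of {t, j}: c, r, s.
The least among these is r.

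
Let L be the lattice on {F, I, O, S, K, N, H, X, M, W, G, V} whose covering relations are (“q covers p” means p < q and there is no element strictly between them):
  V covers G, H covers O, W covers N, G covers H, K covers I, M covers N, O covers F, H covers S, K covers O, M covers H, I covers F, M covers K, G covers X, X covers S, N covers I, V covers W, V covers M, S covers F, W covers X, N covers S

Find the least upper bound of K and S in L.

Common upper bounds of {K, S}: M, V.
The least among these is M.

M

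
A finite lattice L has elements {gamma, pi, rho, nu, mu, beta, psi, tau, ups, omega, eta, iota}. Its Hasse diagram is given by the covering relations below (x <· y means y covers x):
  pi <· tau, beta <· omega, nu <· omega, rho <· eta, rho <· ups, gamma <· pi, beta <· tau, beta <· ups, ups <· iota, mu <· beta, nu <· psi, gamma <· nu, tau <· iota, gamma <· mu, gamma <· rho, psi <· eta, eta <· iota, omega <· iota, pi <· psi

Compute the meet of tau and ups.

Common lower bounds of {tau, ups}: beta, gamma, mu.
The greatest among these is beta.

beta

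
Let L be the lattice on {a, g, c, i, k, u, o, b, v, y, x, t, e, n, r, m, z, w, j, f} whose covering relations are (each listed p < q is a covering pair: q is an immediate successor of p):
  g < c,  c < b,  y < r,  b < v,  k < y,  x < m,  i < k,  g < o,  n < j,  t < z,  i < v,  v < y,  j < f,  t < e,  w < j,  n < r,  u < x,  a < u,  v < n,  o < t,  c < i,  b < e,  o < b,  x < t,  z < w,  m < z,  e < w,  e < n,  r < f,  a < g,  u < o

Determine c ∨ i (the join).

Common upper bounds of {c, i}: f, i, j, k, n, r, v, y.
The least among these is i.

i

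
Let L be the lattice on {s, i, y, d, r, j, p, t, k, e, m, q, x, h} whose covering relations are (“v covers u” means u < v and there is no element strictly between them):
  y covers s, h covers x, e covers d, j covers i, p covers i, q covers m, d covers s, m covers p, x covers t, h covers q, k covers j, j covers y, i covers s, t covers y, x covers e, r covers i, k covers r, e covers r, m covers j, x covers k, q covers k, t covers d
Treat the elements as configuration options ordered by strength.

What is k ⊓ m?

j

Common lower bounds of {k, m}: i, j, s, y.
The greatest among these is j.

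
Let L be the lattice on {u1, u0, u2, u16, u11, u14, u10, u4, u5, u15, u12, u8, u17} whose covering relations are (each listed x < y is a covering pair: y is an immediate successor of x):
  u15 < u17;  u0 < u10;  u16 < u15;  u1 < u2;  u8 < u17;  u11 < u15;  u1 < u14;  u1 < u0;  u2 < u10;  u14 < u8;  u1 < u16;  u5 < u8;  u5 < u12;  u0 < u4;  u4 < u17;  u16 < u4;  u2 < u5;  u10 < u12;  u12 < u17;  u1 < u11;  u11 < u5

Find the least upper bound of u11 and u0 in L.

Common upper bounds of {u11, u0}: u12, u17.
The least among these is u12.

u12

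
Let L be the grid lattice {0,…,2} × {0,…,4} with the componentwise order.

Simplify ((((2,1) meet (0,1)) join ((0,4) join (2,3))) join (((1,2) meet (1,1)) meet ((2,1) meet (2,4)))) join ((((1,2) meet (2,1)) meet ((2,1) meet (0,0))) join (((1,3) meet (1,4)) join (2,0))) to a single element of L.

(2,4)

(2,1) ∧ (0,1) = (0,1)
(0,4) ∨ (2,3) = (2,4)
(0,1) ∨ (2,4) = (2,4)
(1,2) ∧ (1,1) = (1,1)
(2,1) ∧ (2,4) = (2,1)
(1,1) ∧ (2,1) = (1,1)
(2,4) ∨ (1,1) = (2,4)
(1,2) ∧ (2,1) = (1,1)
(2,1) ∧ (0,0) = (0,0)
(1,1) ∧ (0,0) = (0,0)
(1,3) ∧ (1,4) = (1,3)
(1,3) ∨ (2,0) = (2,3)
(0,0) ∨ (2,3) = (2,3)
(2,4) ∨ (2,3) = (2,4)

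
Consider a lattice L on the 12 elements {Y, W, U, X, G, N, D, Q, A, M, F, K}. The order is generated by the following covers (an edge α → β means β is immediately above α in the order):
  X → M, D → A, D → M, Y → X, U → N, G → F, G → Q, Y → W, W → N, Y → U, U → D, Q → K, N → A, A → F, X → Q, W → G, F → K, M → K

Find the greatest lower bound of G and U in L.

Common lower bounds of {G, U}: Y.
The greatest among these is Y.

Y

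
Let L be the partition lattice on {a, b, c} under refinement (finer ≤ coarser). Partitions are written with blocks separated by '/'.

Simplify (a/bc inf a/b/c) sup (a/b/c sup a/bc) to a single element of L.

a/bc ∧ a/b/c = a/b/c
a/b/c ∨ a/bc = a/bc
a/b/c ∨ a/bc = a/bc

a/bc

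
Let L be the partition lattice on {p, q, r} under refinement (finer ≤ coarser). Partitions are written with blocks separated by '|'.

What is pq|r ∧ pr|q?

p|q|r

Common lower bounds of {pq|r, pr|q}: p|q|r.
The greatest among these is p|q|r.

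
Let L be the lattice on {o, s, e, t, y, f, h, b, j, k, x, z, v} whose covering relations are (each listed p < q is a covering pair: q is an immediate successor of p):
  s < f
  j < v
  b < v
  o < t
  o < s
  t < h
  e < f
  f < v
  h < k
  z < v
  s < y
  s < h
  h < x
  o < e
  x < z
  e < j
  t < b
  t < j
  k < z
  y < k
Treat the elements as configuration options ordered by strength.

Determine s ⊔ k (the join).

Common upper bounds of {s, k}: k, v, z.
The least among these is k.

k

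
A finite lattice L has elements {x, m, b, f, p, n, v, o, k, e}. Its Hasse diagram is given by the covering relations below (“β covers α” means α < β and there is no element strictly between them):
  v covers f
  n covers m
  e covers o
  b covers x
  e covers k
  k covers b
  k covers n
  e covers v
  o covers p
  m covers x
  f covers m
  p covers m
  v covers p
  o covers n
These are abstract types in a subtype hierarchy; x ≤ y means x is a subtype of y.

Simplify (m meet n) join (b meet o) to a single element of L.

m

m ∧ n = m
b ∧ o = x
m ∨ x = m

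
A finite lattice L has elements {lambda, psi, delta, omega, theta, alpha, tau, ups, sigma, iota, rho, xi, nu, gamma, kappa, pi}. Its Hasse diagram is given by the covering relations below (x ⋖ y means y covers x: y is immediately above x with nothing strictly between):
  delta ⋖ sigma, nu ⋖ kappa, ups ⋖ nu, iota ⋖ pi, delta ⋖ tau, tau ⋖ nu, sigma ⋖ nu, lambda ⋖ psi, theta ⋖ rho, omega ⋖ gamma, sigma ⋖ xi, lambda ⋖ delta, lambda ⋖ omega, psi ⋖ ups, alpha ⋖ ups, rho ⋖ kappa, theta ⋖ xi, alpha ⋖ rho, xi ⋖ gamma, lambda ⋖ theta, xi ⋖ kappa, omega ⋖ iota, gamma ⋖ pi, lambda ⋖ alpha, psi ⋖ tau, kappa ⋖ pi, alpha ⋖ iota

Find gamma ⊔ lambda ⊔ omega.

gamma

Common upper bounds of {gamma, lambda, omega}: gamma, pi.
The least among these is gamma.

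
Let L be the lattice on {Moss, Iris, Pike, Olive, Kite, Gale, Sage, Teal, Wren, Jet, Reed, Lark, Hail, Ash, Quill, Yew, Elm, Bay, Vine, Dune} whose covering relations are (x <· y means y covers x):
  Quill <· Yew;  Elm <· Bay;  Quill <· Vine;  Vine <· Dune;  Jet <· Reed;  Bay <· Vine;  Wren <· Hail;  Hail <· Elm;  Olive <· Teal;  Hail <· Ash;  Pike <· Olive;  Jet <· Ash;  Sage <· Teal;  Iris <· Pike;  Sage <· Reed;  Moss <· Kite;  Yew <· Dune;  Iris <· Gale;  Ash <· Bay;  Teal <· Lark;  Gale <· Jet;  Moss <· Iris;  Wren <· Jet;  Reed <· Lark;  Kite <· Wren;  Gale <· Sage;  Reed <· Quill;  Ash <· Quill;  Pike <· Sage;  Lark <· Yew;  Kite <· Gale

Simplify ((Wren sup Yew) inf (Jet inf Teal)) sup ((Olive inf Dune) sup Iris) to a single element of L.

Teal

Wren ∨ Yew = Yew
Jet ∧ Teal = Gale
Yew ∧ Gale = Gale
Olive ∧ Dune = Olive
Olive ∨ Iris = Olive
Gale ∨ Olive = Teal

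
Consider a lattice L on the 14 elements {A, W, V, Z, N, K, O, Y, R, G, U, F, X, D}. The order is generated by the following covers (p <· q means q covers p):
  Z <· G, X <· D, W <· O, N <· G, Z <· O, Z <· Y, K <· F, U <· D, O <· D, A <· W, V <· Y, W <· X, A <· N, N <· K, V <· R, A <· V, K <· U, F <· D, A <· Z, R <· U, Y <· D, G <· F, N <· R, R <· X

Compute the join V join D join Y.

D

Common upper bounds of {V, D, Y}: D.
The least among these is D.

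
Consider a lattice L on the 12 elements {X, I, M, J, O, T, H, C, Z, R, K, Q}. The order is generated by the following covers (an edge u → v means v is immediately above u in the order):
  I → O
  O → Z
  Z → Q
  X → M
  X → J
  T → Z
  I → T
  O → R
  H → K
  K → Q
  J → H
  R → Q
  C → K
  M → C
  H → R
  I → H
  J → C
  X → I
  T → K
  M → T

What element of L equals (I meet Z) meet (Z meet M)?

X

I ∧ Z = I
Z ∧ M = M
I ∧ M = X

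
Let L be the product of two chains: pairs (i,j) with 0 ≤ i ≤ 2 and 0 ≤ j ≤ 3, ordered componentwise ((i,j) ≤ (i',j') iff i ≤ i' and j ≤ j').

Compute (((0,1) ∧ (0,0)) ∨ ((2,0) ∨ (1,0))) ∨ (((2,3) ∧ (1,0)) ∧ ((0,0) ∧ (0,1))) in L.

(0,1) ∧ (0,0) = (0,0)
(2,0) ∨ (1,0) = (2,0)
(0,0) ∨ (2,0) = (2,0)
(2,3) ∧ (1,0) = (1,0)
(0,0) ∧ (0,1) = (0,0)
(1,0) ∧ (0,0) = (0,0)
(2,0) ∨ (0,0) = (2,0)

(2,0)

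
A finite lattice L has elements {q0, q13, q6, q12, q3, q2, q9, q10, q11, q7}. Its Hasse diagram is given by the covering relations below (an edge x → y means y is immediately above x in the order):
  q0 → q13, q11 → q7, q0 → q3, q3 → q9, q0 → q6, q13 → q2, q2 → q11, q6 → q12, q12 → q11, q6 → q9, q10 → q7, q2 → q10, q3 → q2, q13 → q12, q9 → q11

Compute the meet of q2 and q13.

Common lower bounds of {q2, q13}: q0, q13.
The greatest among these is q13.

q13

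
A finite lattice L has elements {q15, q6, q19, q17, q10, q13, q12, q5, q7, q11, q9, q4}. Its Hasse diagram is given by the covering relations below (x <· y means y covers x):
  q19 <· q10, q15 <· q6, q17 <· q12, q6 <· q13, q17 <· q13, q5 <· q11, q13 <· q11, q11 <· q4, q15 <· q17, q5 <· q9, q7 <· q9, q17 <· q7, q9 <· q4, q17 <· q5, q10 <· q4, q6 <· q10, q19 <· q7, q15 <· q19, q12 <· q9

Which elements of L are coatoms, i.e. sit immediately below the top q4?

The coatoms are exactly the elements covered by q4: q10, q11, q9.

q10, q11, q9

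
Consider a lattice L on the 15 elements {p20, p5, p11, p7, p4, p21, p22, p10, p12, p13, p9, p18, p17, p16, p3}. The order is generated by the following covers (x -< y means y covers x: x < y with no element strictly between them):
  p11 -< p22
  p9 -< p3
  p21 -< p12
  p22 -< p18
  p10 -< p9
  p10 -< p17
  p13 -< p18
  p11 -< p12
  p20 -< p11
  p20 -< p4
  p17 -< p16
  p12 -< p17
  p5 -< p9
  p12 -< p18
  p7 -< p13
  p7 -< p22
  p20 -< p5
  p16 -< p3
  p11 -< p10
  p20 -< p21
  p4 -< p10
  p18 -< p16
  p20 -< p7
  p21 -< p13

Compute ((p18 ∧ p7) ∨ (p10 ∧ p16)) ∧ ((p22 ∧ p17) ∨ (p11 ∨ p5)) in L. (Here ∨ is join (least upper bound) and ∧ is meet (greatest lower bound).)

p10

p18 ∧ p7 = p7
p10 ∧ p16 = p10
p7 ∨ p10 = p16
p22 ∧ p17 = p11
p11 ∨ p5 = p9
p11 ∨ p9 = p9
p16 ∧ p9 = p10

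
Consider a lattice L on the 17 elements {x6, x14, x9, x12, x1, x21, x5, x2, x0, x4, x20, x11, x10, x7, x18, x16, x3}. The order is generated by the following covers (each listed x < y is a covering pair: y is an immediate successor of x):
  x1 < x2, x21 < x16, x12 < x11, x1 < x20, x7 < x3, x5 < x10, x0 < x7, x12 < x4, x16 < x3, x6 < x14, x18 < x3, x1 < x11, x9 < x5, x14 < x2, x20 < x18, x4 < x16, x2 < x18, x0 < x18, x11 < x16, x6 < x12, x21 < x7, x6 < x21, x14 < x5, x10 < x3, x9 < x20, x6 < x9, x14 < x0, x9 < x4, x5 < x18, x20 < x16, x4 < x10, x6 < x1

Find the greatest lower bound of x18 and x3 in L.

Common lower bounds of {x18, x3}: x0, x1, x14, x18, x2, x20, x5, x6, x9.
The greatest among these is x18.

x18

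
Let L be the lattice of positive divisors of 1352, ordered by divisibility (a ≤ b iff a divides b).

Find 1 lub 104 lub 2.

104

In the divisibility order, the join is the least common multiple: lcm(1, 104, 2) = 104.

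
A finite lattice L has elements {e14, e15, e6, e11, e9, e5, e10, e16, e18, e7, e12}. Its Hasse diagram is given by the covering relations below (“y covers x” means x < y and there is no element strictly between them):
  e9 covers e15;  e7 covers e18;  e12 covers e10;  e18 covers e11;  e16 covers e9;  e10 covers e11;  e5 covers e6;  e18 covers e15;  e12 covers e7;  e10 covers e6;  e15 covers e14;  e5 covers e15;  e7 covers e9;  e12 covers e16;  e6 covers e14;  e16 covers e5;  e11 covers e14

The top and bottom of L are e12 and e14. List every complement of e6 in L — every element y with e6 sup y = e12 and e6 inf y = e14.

Need y with e6 ∨ y = e12 and e6 ∧ y = e14.
Checking each element gives: e18, e7.

e18, e7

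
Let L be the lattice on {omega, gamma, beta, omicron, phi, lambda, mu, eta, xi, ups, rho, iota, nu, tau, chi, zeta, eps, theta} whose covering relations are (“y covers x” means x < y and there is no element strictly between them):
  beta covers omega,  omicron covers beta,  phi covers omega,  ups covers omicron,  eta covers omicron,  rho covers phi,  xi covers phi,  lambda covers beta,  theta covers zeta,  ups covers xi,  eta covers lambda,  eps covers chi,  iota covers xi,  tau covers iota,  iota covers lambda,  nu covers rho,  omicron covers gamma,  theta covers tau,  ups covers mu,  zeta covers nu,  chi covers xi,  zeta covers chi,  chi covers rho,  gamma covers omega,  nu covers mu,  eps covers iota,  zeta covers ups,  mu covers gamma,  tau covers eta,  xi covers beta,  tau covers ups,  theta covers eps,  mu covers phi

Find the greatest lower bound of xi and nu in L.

phi

Common lower bounds of {xi, nu}: omega, phi.
The greatest among these is phi.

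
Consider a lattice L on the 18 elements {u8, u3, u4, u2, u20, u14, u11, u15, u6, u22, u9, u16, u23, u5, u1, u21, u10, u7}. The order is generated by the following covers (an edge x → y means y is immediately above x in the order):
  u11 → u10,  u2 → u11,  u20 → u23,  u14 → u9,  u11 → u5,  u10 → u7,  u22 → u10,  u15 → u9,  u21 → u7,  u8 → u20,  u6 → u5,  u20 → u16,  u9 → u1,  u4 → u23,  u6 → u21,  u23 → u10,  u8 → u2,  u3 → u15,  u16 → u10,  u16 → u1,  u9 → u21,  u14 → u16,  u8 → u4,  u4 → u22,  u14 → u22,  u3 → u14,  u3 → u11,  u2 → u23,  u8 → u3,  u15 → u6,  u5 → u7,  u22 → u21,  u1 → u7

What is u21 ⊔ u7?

u7

Common upper bounds of {u21, u7}: u7.
The least among these is u7.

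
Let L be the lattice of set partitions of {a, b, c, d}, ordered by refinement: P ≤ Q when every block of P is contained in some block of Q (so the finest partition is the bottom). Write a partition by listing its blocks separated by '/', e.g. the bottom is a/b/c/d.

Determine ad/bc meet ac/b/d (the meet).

a/b/c/d

The meet (common refinement) of ad/bc and ac/b/d intersects blocks pairwise, giving a/b/c/d.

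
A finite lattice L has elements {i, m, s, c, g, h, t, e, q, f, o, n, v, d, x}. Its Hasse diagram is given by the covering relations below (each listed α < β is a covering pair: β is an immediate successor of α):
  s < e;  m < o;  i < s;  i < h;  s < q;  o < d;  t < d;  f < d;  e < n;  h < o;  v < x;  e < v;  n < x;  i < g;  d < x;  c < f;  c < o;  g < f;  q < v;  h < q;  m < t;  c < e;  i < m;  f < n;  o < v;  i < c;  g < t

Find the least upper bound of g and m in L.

t

Common upper bounds of {g, m}: d, t, x.
The least among these is t.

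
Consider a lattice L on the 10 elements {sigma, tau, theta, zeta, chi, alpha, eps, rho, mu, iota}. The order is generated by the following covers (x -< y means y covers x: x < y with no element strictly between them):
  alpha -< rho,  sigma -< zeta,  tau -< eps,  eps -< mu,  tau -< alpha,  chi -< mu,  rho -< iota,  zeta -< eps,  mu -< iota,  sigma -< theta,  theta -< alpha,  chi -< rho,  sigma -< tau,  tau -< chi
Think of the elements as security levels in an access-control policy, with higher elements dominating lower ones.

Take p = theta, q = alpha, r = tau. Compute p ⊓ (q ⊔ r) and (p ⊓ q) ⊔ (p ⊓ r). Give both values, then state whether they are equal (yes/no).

q ⊔ r = alpha, so p ⊓ (q ⊔ r) = theta ⊓ alpha = theta.
p ⊓ q = theta and p ⊓ r = sigma, so (p ⊓ q) ⊔ (p ⊓ r) = theta ⊔ sigma = theta.
Equal: yes.

theta; theta; yes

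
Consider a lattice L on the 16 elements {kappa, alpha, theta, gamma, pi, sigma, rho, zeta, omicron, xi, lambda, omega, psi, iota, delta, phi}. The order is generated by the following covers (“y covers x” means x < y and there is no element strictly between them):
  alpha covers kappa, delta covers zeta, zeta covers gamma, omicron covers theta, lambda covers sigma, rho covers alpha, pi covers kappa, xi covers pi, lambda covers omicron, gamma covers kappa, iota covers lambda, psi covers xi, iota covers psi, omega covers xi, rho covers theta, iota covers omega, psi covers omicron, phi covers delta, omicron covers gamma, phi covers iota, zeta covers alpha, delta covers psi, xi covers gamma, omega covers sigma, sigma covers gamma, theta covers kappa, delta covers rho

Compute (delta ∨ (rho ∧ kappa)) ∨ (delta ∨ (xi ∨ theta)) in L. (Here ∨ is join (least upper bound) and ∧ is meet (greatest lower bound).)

delta

rho ∧ kappa = kappa
delta ∨ kappa = delta
xi ∨ theta = psi
delta ∨ psi = delta
delta ∨ delta = delta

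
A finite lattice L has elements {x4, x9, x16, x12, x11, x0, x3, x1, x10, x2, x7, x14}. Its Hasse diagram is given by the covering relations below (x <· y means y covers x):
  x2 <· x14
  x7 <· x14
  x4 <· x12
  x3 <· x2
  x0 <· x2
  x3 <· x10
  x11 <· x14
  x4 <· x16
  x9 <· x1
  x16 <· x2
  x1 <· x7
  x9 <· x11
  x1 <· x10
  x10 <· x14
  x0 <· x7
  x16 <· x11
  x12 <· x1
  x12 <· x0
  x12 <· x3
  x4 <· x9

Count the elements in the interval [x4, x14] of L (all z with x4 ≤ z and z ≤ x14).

12

The interval [x4, x14] = {x0, x1, x10, x11, x12, x14, x16, x2, x3, x4, x7, x9}, which has 12 elements.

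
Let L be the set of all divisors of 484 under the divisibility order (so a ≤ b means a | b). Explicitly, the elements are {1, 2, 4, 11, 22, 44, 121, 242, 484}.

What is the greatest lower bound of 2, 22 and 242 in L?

2

In the divisibility order, the meet is the greatest common divisor: gcd(2, 22, 242) = 2.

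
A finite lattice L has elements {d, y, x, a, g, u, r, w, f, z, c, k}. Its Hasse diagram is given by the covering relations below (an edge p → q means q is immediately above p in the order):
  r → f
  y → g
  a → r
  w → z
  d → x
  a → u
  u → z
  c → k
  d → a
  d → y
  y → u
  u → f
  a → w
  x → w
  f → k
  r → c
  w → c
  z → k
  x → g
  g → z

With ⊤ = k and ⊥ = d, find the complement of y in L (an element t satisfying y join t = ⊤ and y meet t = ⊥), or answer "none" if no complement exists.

Need t with y ∨ t = k and y ∧ t = d.
Checking each element gives: c.

c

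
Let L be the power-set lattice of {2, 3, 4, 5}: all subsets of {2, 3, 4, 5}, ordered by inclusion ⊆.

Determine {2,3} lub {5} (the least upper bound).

Under ⊆, join is union: {2,3} ∪ {5} = {2,3,5}.

{2,3,5}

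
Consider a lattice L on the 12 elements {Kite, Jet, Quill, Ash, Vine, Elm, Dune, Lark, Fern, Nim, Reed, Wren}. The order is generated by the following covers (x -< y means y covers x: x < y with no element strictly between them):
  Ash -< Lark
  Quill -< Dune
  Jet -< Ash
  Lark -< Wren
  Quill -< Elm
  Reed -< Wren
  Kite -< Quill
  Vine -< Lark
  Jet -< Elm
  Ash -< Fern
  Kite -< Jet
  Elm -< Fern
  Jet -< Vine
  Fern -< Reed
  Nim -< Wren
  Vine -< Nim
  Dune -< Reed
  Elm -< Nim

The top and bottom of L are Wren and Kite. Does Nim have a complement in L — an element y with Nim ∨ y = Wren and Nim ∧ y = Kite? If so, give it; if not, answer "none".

For every candidate y, either Nim ∨ y ≠ Wren or Nim ∧ y ≠ Kite; no complement exists.

none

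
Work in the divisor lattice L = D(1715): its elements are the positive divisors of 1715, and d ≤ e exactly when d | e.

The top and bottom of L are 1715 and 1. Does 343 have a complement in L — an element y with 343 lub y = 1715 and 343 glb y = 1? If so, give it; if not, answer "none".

Need y with 343 ∨ y = 1715 and 343 ∧ y = 1.
Checking each element gives: 5.

5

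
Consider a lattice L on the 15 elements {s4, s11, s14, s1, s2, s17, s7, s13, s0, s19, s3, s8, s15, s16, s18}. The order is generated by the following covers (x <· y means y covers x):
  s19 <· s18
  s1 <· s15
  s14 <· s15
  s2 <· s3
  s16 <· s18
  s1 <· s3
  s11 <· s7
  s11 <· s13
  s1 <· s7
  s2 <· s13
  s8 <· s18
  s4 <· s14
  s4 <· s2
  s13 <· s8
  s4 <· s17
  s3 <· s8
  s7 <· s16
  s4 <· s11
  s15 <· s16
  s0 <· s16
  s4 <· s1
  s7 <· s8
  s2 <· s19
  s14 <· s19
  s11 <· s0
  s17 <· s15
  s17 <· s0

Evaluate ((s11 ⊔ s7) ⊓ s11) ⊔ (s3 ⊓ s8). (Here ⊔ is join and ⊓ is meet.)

s8

s11 ∨ s7 = s7
s7 ∧ s11 = s11
s3 ∧ s8 = s3
s11 ∨ s3 = s8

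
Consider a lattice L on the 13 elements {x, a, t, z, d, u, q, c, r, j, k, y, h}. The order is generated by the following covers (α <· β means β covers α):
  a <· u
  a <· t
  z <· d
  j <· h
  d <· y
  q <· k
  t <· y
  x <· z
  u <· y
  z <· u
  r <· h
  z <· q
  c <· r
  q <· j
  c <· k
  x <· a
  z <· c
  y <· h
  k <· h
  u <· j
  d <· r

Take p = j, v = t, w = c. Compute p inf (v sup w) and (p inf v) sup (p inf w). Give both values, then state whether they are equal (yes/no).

j; u; no

v sup w = h, so p inf (v sup w) = j inf h = j.
p inf v = a and p inf w = z, so (p inf v) sup (p inf w) = a sup z = u.
Equal: no.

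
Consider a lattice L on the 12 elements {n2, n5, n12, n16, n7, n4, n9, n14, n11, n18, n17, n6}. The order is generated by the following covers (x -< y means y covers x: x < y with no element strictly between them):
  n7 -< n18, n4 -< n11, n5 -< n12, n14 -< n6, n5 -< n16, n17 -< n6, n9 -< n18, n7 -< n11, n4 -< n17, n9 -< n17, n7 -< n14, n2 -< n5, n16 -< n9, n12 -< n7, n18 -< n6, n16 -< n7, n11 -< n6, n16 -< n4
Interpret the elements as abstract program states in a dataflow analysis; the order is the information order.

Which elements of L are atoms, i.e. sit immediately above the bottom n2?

n5

The atoms are exactly the elements that cover n2: n5.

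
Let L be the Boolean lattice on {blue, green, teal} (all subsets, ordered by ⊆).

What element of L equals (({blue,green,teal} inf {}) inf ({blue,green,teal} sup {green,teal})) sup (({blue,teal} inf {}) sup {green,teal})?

{green,teal}

{blue,green,teal} ∧ {} = {}
{blue,green,teal} ∨ {green,teal} = {blue,green,teal}
{} ∧ {blue,green,teal} = {}
{blue,teal} ∧ {} = {}
{} ∨ {green,teal} = {green,teal}
{} ∨ {green,teal} = {green,teal}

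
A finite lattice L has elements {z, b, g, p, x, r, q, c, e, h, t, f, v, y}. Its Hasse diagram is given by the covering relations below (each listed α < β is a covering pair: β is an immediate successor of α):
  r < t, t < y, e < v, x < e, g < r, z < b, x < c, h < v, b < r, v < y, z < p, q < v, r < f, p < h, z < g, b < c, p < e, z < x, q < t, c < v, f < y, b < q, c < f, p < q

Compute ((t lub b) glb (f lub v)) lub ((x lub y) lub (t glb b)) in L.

y

t ∨ b = t
f ∨ v = y
t ∧ y = t
x ∨ y = y
t ∧ b = b
y ∨ b = y
t ∨ y = y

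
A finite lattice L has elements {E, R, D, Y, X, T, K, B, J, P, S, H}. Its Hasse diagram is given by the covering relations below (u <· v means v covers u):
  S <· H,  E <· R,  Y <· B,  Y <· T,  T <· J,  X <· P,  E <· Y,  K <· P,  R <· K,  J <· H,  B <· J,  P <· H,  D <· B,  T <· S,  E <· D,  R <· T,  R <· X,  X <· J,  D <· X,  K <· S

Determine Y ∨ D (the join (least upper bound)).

B

Common upper bounds of {Y, D}: B, H, J.
The least among these is B.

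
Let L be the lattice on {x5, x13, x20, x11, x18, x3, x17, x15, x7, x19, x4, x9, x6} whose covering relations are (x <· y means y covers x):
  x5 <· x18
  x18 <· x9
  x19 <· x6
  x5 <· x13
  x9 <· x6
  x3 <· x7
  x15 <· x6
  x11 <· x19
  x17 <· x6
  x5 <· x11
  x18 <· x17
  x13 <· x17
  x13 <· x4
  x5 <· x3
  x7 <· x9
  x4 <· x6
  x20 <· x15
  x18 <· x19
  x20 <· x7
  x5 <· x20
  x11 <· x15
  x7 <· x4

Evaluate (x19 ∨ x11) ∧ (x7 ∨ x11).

x19 ∨ x11 = x19
x7 ∨ x11 = x6
x19 ∧ x6 = x19

x19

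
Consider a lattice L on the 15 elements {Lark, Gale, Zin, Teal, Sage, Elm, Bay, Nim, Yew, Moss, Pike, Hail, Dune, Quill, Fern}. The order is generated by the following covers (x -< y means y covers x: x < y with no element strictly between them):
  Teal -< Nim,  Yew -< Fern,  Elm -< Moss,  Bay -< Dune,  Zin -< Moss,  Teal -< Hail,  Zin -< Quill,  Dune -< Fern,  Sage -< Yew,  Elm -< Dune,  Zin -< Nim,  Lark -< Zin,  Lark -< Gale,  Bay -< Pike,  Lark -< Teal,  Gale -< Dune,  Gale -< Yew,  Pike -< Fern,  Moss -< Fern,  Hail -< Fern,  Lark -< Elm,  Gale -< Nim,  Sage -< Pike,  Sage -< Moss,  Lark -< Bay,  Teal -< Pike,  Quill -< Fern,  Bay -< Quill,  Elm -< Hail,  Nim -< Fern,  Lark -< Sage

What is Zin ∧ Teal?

Lark

Common lower bounds of {Zin, Teal}: Lark.
The greatest among these is Lark.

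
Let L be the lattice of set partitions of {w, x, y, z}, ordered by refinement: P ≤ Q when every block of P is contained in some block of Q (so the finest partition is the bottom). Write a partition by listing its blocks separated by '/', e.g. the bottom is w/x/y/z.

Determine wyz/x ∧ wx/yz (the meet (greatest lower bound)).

w/x/yz

The meet (common refinement) of wyz/x and wx/yz intersects blocks pairwise, giving w/x/yz.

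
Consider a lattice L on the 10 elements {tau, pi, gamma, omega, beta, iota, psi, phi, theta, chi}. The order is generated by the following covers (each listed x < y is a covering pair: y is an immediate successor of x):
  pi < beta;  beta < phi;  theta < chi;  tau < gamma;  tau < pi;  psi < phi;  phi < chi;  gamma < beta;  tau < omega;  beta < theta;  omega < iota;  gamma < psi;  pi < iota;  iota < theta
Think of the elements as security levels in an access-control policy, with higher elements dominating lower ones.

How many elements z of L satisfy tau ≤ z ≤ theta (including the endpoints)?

7

The interval [tau, theta] = {beta, gamma, iota, omega, pi, tau, theta}, which has 7 elements.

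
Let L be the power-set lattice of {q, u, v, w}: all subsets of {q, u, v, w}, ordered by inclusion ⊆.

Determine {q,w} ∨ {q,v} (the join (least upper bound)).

{q,v,w}

Under ⊆, join is union: {q,w} ∪ {q,v} = {q,v,w}.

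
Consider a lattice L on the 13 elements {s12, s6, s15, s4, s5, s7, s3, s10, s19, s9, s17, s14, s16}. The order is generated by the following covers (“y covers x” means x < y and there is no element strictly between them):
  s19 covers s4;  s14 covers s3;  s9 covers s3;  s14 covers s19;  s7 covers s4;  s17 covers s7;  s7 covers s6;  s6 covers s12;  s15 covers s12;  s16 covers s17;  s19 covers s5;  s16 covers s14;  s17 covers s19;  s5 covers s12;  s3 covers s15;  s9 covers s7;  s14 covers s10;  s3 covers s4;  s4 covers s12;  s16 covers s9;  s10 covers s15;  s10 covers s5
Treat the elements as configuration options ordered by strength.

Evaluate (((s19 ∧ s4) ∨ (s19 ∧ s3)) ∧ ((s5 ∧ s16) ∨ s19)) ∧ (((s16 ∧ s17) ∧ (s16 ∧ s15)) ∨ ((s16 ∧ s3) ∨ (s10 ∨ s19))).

s19 ∧ s4 = s4
s19 ∧ s3 = s4
s4 ∨ s4 = s4
s5 ∧ s16 = s5
s5 ∨ s19 = s19
s4 ∧ s19 = s4
s16 ∧ s17 = s17
s16 ∧ s15 = s15
s17 ∧ s15 = s12
s16 ∧ s3 = s3
s10 ∨ s19 = s14
s3 ∨ s14 = s14
s12 ∨ s14 = s14
s4 ∧ s14 = s4

s4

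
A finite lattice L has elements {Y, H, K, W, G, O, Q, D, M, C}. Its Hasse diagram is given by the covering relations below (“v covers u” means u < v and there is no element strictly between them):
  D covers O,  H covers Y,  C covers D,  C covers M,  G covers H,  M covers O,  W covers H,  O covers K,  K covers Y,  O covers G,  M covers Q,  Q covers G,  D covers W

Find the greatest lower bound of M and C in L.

Common lower bounds of {M, C}: G, H, K, M, O, Q, Y.
The greatest among these is M.

M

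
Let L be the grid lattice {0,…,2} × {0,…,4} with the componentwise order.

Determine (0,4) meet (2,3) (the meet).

(0,3)

In a product of chains, the meet is componentwise min, giving (0,3).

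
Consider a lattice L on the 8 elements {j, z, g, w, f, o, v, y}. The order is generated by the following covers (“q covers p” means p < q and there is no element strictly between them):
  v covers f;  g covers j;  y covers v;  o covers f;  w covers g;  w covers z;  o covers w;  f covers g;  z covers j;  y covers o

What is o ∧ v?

Common lower bounds of {o, v}: f, g, j.
The greatest among these is f.

f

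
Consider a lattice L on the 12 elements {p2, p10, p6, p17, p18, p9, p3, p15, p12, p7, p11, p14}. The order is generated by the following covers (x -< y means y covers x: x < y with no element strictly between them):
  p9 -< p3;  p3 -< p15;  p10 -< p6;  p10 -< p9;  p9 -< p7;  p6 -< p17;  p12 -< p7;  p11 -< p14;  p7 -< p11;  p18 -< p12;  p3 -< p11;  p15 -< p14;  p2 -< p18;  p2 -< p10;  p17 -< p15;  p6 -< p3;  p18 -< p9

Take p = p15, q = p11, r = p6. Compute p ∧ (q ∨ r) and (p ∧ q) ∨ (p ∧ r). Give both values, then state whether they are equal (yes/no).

q ∨ r = p11, so p ∧ (q ∨ r) = p15 ∧ p11 = p3.
p ∧ q = p3 and p ∧ r = p6, so (p ∧ q) ∨ (p ∧ r) = p3 ∨ p6 = p3.
Equal: yes.

p3; p3; yes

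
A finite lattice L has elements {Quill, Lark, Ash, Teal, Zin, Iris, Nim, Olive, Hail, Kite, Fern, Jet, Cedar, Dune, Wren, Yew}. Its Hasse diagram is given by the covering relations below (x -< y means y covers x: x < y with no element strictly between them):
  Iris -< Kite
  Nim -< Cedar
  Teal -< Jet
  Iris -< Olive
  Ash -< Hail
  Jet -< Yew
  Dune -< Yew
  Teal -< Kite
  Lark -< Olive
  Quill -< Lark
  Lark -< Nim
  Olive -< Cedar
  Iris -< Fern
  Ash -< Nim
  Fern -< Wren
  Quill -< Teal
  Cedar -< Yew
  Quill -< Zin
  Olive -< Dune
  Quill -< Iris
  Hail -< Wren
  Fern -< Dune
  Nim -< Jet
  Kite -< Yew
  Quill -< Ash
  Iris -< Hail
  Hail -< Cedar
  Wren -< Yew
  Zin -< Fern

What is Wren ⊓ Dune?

Common lower bounds of {Wren, Dune}: Fern, Iris, Quill, Zin.
The greatest among these is Fern.

Fern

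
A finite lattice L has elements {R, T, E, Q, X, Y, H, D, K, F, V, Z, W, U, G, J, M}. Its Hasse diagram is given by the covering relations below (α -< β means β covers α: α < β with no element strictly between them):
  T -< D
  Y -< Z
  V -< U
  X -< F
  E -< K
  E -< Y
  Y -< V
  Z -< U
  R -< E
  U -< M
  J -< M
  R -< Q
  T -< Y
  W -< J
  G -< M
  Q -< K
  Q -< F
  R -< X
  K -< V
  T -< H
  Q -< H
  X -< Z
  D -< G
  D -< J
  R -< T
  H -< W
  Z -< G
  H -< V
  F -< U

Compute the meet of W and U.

H

Common lower bounds of {W, U}: H, Q, R, T.
The greatest among these is H.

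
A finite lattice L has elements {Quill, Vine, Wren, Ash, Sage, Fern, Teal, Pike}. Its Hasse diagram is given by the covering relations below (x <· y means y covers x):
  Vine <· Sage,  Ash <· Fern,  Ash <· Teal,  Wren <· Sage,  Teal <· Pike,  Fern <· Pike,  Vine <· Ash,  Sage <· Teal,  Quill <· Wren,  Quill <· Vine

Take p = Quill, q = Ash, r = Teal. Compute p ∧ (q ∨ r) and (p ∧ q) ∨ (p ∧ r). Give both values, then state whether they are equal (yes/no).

Quill; Quill; yes

q ∨ r = Teal, so p ∧ (q ∨ r) = Quill ∧ Teal = Quill.
p ∧ q = Quill and p ∧ r = Quill, so (p ∧ q) ∨ (p ∧ r) = Quill ∨ Quill = Quill.
Equal: yes.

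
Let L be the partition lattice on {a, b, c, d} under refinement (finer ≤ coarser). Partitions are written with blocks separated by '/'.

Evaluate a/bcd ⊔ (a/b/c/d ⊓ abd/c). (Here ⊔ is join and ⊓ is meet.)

a/bcd

a/b/c/d ∧ abd/c = a/b/c/d
a/bcd ∨ a/b/c/d = a/bcd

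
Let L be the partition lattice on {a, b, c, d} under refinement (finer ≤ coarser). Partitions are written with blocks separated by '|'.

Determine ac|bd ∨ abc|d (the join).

abcd

The join of ac|bd and abc|d merges any blocks that overlap across the partitions, giving abcd.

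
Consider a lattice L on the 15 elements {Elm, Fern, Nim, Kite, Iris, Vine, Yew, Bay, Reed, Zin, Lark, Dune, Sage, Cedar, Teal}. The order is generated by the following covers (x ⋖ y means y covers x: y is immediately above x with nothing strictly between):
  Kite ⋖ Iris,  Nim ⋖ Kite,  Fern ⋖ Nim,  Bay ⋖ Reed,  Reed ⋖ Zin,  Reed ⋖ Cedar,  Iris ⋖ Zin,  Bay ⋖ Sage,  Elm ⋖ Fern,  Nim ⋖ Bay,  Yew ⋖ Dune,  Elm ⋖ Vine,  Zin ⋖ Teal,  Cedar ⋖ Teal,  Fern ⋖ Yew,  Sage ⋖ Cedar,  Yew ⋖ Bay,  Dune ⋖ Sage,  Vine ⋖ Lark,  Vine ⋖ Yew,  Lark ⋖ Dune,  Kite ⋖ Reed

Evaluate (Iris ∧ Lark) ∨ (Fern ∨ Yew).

Yew

Iris ∧ Lark = Elm
Fern ∨ Yew = Yew
Elm ∨ Yew = Yew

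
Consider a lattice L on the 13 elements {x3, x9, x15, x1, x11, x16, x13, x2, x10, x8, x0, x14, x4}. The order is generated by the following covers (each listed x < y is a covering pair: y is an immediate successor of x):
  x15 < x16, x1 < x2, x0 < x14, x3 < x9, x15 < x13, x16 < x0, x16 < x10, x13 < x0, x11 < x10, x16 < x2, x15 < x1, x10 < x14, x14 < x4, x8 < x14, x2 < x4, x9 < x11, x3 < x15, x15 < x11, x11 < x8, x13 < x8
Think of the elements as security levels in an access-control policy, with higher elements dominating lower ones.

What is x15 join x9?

Common upper bounds of {x15, x9}: x10, x11, x14, x4, x8.
The least among these is x11.

x11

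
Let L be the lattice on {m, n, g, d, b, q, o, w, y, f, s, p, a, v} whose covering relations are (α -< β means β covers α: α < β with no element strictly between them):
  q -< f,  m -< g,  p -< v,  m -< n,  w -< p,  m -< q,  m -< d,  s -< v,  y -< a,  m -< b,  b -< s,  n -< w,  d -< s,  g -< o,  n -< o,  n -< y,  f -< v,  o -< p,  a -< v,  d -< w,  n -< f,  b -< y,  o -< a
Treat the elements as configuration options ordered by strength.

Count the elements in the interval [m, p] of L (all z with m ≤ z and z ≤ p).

7

The interval [m, p] = {d, g, m, n, o, p, w}, which has 7 elements.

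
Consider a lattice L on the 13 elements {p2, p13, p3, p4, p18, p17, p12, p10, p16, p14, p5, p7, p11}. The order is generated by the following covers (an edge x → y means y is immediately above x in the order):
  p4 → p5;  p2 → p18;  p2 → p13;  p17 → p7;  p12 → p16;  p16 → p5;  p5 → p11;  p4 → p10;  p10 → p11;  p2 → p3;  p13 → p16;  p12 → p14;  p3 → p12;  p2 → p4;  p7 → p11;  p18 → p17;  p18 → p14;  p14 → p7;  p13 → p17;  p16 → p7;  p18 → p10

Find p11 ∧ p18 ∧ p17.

Common lower bounds of {p11, p18, p17}: p18, p2.
The greatest among these is p18.

p18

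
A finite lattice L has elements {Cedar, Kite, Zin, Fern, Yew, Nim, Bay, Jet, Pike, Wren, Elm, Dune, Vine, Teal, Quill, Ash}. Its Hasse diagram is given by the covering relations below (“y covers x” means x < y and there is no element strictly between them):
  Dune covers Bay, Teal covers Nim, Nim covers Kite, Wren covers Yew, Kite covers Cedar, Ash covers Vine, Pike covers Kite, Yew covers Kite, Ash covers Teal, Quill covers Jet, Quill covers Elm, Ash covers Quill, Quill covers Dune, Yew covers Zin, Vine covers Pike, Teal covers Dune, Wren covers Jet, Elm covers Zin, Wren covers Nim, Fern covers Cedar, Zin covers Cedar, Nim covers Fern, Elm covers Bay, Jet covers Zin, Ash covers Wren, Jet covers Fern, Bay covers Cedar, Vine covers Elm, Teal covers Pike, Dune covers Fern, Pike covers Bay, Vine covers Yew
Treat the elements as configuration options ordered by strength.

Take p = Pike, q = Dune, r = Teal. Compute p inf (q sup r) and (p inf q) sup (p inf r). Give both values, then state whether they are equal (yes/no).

Pike; Pike; yes

q sup r = Teal, so p inf (q sup r) = Pike inf Teal = Pike.
p inf q = Bay and p inf r = Pike, so (p inf q) sup (p inf r) = Bay sup Pike = Pike.
Equal: yes.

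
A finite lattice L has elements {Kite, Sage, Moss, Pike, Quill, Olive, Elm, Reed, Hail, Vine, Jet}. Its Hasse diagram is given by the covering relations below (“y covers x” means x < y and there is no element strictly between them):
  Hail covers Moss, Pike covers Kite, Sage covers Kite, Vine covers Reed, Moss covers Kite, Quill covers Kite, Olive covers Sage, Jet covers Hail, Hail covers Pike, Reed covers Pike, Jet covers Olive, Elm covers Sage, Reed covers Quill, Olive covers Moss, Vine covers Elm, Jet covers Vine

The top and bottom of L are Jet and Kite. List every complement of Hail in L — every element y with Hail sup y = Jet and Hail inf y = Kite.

Elm, Quill, Sage

Need y with Hail ∨ y = Jet and Hail ∧ y = Kite.
Checking each element gives: Elm, Quill, Sage.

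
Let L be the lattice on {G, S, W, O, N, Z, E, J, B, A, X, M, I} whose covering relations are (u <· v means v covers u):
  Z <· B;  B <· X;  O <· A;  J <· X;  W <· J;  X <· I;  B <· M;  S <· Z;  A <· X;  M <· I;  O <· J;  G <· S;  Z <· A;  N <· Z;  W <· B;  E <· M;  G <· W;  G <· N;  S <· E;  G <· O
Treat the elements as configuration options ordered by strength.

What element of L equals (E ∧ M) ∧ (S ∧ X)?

E ∧ M = E
S ∧ X = S
E ∧ S = S

S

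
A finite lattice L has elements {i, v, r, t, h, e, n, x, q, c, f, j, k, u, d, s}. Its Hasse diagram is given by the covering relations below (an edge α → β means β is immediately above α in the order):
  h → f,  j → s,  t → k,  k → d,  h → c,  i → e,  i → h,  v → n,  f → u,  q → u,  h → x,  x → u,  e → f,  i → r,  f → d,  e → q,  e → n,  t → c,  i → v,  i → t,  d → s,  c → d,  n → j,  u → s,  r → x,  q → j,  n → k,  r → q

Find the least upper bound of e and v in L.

Common upper bounds of {e, v}: d, j, k, n, s.
The least among these is n.

n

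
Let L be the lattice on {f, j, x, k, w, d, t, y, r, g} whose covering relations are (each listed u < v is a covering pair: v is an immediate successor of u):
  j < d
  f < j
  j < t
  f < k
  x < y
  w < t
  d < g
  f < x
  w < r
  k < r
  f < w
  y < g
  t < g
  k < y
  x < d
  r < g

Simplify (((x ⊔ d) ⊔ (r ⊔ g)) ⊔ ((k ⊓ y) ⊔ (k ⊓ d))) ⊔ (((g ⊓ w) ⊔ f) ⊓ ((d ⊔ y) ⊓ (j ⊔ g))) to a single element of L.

g

x ∨ d = d
r ∨ g = g
d ∨ g = g
k ∧ y = k
k ∧ d = f
k ∨ f = k
g ∨ k = g
g ∧ w = w
w ∨ f = w
d ∨ y = g
j ∨ g = g
g ∧ g = g
w ∧ g = w
g ∨ w = g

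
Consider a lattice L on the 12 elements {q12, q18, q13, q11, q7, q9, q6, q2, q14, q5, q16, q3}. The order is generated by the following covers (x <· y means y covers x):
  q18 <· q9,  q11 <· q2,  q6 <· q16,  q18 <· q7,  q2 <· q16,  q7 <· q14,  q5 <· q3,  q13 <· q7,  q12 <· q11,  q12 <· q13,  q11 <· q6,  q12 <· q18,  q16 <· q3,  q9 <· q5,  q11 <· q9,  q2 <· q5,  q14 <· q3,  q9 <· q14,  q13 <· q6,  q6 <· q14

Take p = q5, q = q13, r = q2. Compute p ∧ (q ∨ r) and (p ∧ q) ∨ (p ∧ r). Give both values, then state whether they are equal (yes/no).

q2; q2; yes

q ∨ r = q16, so p ∧ (q ∨ r) = q5 ∧ q16 = q2.
p ∧ q = q12 and p ∧ r = q2, so (p ∧ q) ∨ (p ∧ r) = q12 ∨ q2 = q2.
Equal: yes.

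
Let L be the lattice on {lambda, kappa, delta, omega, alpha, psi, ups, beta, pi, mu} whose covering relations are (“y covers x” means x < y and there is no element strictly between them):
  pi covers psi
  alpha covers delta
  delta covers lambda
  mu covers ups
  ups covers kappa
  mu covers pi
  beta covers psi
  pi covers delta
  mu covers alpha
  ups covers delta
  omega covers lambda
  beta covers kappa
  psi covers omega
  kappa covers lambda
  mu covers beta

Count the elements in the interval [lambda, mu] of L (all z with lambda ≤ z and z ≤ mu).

10

The interval [lambda, mu] = {alpha, beta, delta, kappa, lambda, mu, omega, pi, psi, ups}, which has 10 elements.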